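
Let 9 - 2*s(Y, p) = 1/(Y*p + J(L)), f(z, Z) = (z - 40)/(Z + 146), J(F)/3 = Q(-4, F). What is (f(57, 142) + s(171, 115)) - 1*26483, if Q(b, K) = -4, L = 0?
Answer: -49956556889/1886688 ≈ -26478.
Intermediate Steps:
J(F) = -12 (J(F) = 3*(-4) = -12)
f(z, Z) = (-40 + z)/(146 + Z)
s(Y, p) = 9/2 - 1/(2*(-12 + Y*p)) (s(Y, p) = 9/2 - 1/(2*(Y*p - 12)) = 9/2 - 1/(2*(-12 + Y*p)))
(f(57, 142) + s(171, 115)) - 1*26483 = ((-40 + 57)/(146 + 142) + (-109 + 9*171*115)/(2*(-12 + 171*115))) - 1*26483 = (17/288 + (-109 + 176985)/(2*(-12 + 19665))) - 26483 = ((1/288)*17 + (½)*176876/19653) - 26483 = (17/288 + (½)*(1/19653)*176876) - 26483 = (17/288 + 88438/19653) - 26483 = 8601415/1886688 - 26483 = -49956556889/1886688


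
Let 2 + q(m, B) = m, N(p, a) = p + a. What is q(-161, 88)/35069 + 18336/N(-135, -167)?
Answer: -321537205/5295419 ≈ -60.720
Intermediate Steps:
N(p, a) = a + p
q(m, B) = -2 + m
q(-161, 88)/35069 + 18336/N(-135, -167) = (-2 - 161)/35069 + 18336/(-167 - 135) = -163*1/35069 + 18336/(-302) = -163/35069 + 18336*(-1/302) = -163/35069 - 9168/151 = -321537205/5295419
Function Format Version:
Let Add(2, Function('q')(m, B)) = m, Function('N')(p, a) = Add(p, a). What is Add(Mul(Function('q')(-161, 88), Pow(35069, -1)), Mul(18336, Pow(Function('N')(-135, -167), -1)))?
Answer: Rational(-321537205, 5295419) ≈ -60.720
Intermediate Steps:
Function('N')(p, a) = Add(a, p)
Function('q')(m, B) = Add(-2, m)
Add(Mul(Function('q')(-161, 88), Pow(35069, -1)), Mul(18336, Pow(Function('N')(-135, -167), -1))) = Add(Mul(Add(-2, -161), Pow(35069, -1)), Mul(18336, Pow(Add(-167, -135), -1))) = Add(Mul(-163, Rational(1, 35069)), Mul(18336, Pow(-302, -1))) = Add(Rational(-163, 35069), Mul(18336, Rational(-1, 302))) = Add(Rational(-163, 35069), Rational(-9168, 151)) = Rational(-321537205, 5295419)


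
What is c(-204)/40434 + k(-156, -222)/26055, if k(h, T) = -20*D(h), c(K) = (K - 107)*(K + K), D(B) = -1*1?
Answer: 110229184/35116929 ≈ 3.1389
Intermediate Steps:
D(B) = -1
c(K) = 2*K*(-107 + K) (c(K) = (-107 + K)*(2*K) = 2*K*(-107 + K))
k(h, T) = 20 (k(h, T) = -20*(-1) = 20)
c(-204)/40434 + k(-156, -222)/26055 = (2*(-204)*(-107 - 204))/40434 + 20/26055 = (2*(-204)*(-311))*(1/40434) + 20*(1/26055) = 126888*(1/40434) + 4/5211 = 21148/6739 + 4/5211 = 110229184/35116929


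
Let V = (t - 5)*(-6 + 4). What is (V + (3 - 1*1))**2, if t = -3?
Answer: 324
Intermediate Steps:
V = 16 (V = (-3 - 5)*(-6 + 4) = -8*(-2) = 16)
(V + (3 - 1*1))**2 = (16 + (3 - 1*1))**2 = (16 + (3 - 1))**2 = (16 + 2)**2 = 18**2 = 324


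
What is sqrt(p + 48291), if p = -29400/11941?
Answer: 3*sqrt(765037886619)/11941 ≈ 219.75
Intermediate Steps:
p = -29400/11941 (p = -29400*1/11941 = -29400/11941 ≈ -2.4621)
sqrt(p + 48291) = sqrt(-29400/11941 + 48291) = sqrt(576613431/11941) = 3*sqrt(765037886619)/11941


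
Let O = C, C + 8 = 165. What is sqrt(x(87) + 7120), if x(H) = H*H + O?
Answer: sqrt(14846) ≈ 121.84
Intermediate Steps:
C = 157 (C = -8 + 165 = 157)
O = 157
x(H) = 157 + H**2 (x(H) = H*H + 157 = H**2 + 157 = 157 + H**2)
sqrt(x(87) + 7120) = sqrt((157 + 87**2) + 7120) = sqrt((157 + 7569) + 7120) = sqrt(7726 + 7120) = sqrt(14846)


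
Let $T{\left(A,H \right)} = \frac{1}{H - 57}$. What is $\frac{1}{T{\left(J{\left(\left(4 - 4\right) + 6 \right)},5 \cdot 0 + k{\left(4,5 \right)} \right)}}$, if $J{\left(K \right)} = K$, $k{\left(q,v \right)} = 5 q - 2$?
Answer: $-39$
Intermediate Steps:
$k{\left(q,v \right)} = -2 + 5 q$
$T{\left(A,H \right)} = \frac{1}{-57 + H}$
$\frac{1}{T{\left(J{\left(\left(4 - 4\right) + 6 \right)},5 \cdot 0 + k{\left(4,5 \right)} \right)}} = \frac{1}{\frac{1}{-57 + \left(5 \cdot 0 + \left(-2 + 5 \cdot 4\right)\right)}} = \frac{1}{\frac{1}{-57 + \left(0 + \left(-2 + 20\right)\right)}} = \frac{1}{\frac{1}{-57 + \left(0 + 18\right)}} = \frac{1}{\frac{1}{-57 + 18}} = \frac{1}{\frac{1}{-39}} = \frac{1}{- \frac{1}{39}} = -39$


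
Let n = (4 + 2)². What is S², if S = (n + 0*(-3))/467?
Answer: 1296/218089 ≈ 0.0059425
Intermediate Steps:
n = 36 (n = 6² = 36)
S = 36/467 (S = (36 + 0*(-3))/467 = (36 + 0)*(1/467) = 36*(1/467) = 36/467 ≈ 0.077088)
S² = (36/467)² = 1296/218089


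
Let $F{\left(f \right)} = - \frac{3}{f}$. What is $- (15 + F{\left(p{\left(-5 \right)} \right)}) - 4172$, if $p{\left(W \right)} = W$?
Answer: $- \frac{20938}{5} \approx -4187.6$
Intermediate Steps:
$- (15 + F{\left(p{\left(-5 \right)} \right)}) - 4172 = - (15 - \frac{3}{-5}) - 4172 = - (15 - - \frac{3}{5}) - 4172 = - (15 + \frac{3}{5}) - 4172 = \left(-1\right) \frac{78}{5} - 4172 = - \frac{78}{5} - 4172 = - \frac{20938}{5}$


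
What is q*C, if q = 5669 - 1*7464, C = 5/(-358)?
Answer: 8975/358 ≈ 25.070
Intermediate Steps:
C = -5/358 (C = 5*(-1/358) = -5/358 ≈ -0.013966)
q = -1795 (q = 5669 - 7464 = -1795)
q*C = -1795*(-5/358) = 8975/358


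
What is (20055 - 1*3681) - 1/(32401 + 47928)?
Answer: 1315307045/80329 ≈ 16374.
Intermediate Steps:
(20055 - 1*3681) - 1/(32401 + 47928) = (20055 - 3681) - 1/80329 = 16374 - 1*1/80329 = 16374 - 1/80329 = 1315307045/80329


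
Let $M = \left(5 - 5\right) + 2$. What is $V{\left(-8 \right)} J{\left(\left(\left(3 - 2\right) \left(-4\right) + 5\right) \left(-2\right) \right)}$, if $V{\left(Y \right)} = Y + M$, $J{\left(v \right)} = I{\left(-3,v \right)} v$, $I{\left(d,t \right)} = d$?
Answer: $-36$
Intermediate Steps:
$J{\left(v \right)} = - 3 v$
$M = 2$ ($M = 0 + 2 = 2$)
$V{\left(Y \right)} = 2 + Y$ ($V{\left(Y \right)} = Y + 2 = 2 + Y$)
$V{\left(-8 \right)} J{\left(\left(\left(3 - 2\right) \left(-4\right) + 5\right) \left(-2\right) \right)} = \left(2 - 8\right) \left(- 3 \left(\left(3 - 2\right) \left(-4\right) + 5\right) \left(-2\right)\right) = - 6 \left(- 3 \left(1 \left(-4\right) + 5\right) \left(-2\right)\right) = - 6 \left(- 3 \left(-4 + 5\right) \left(-2\right)\right) = - 6 \left(- 3 \cdot 1 \left(-2\right)\right) = - 6 \left(\left(-3\right) \left(-2\right)\right) = \left(-6\right) 6 = -36$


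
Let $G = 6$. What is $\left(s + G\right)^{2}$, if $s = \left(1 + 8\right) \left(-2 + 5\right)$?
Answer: $1089$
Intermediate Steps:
$s = 27$ ($s = 9 \cdot 3 = 27$)
$\left(s + G\right)^{2} = \left(27 + 6\right)^{2} = 33^{2} = 1089$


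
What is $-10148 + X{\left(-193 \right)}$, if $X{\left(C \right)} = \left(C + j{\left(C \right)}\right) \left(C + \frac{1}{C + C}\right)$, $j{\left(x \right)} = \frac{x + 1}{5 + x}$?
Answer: $\frac{488099461}{18142} \approx 26904.0$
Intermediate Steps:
$j{\left(x \right)} = \frac{1 + x}{5 + x}$
$X{\left(C \right)} = \left(C + \frac{1}{2 C}\right) \left(C + \frac{1 + C}{5 + C}\right)$ ($X{\left(C \right)} = \left(C + \frac{1 + C}{5 + C}\right) \left(C + \frac{1}{C + C}\right) = \left(C + \frac{1 + C}{5 + C}\right) \left(C + \frac{1}{2 C}\right) = \left(C + \frac{1}{2 C}\right) \left(C + \frac{1 + C}{5 + C}\right)$)
$-10148 + X{\left(-193 \right)} = -10148 + \frac{1 + 2 \left(-193\right)^{4} + 3 \left(-193\right)^{2} + 6 \left(-193\right) + 12 \left(-193\right)^{3}}{2 \left(-193\right) \left(5 - 193\right)} = -10148 + \frac{1}{2} \left(- \frac{1}{193}\right) \frac{1}{-188} \left(1 + 2 \cdot 1387488001 + 3 \cdot 37249 - 1158 + 12 \left(-7189057\right)\right) = -10148 + \frac{1}{2} \left(- \frac{1}{193}\right) \left(- \frac{1}{188}\right) \left(1 + 2774976002 + 111747 - 1158 - 86268684\right) = -10148 + \frac{1}{2} \left(- \frac{1}{193}\right) \left(- \frac{1}{188}\right) 2688817908 = -10148 + \frac{672204477}{18142} = \frac{488099461}{18142}$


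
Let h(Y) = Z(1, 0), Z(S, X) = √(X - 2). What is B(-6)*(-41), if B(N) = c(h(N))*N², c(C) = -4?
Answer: 5904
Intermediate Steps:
Z(S, X) = √(-2 + X)
h(Y) = I*√2 (h(Y) = √(-2 + 0) = √(-2) = I*√2)
B(N) = -4*N²
B(-6)*(-41) = -4*(-6)²*(-41) = -4*36*(-41) = -144*(-41) = 5904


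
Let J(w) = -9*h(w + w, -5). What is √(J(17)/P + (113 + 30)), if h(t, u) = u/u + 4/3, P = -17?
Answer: 2*√10421/17 ≈ 12.010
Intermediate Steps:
h(t, u) = 7/3 (h(t, u) = 1 + 4*(⅓) = 1 + 4/3 = 7/3)
J(w) = -21 (J(w) = -9*7/3 = -21)
√(J(17)/P + (113 + 30)) = √(-21/(-17) + (113 + 30)) = √(-21*(-1/17) + 143) = √(21/17 + 143) = √(2452/17) = 2*√10421/17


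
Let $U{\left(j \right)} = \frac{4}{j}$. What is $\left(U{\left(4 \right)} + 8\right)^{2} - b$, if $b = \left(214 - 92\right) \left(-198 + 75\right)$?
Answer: $15087$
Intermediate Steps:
$b = -15006$ ($b = 122 \left(-123\right) = -15006$)
$\left(U{\left(4 \right)} + 8\right)^{2} - b = \left(\frac{4}{4} + 8\right)^{2} - -15006 = \left(4 \cdot \frac{1}{4} + 8\right)^{2} + 15006 = \left(1 + 8\right)^{2} + 15006 = 9^{2} + 15006 = 81 + 15006 = 15087$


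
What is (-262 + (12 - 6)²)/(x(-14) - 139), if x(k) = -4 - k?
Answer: 226/129 ≈ 1.7519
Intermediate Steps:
(-262 + (12 - 6)²)/(x(-14) - 139) = (-262 + (12 - 6)²)/((-4 - 1*(-14)) - 139) = (-262 + 6²)/((-4 + 14) - 139) = (-262 + 36)/(10 - 139) = -226/(-129) = -226*(-1/129) = 226/129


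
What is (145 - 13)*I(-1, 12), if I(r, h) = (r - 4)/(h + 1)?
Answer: -660/13 ≈ -50.769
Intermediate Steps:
I(r, h) = (-4 + r)/(1 + h)
(145 - 13)*I(-1, 12) = (145 - 13)*((-4 - 1)/(1 + 12)) = 132*(-5/13) = -660/13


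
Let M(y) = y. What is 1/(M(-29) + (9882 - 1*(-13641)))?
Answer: 1/23494 ≈ 4.2564e-5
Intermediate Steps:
1/(M(-29) + (9882 - 1*(-13641))) = 1/(-29 + (9882 - 1*(-13641))) = 1/(-29 + (9882 + 13641)) = 1/(-29 + 23523) = 1/23494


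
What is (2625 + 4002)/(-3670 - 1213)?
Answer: -6627/4883 ≈ -1.3572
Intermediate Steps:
(2625 + 4002)/(-3670 - 1213) = 6627/(-4883) = 6627*(-1/4883) = -6627/4883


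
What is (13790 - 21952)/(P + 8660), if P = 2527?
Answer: -742/1017 ≈ -0.72960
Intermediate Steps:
(13790 - 21952)/(P + 8660) = (13790 - 21952)/(2527 + 8660) = -8162/11187 = -8162*1/11187 = -742/1017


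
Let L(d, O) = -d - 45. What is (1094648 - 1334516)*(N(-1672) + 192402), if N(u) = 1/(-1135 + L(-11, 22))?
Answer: -53950615712316/1169 ≈ -4.6151e+10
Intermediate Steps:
L(d, O) = -45 - d
N(u) = -1/1169 (N(u) = 1/(-1135 + (-45 - 1*(-11))) = 1/(-1135 + (-45 + 11)) = 1/(-1135 - 34) = 1/(-1169) = -1/1169)
(1094648 - 1334516)*(N(-1672) + 192402) = (1094648 - 1334516)*(-1/1169 + 192402) = -239868*224917937/1169 = -53950615712316/1169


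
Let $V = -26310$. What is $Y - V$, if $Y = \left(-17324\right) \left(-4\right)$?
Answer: $95606$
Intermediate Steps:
$Y = 69296$
$Y - V = 69296 - -26310 = 69296 + 26310 = 95606$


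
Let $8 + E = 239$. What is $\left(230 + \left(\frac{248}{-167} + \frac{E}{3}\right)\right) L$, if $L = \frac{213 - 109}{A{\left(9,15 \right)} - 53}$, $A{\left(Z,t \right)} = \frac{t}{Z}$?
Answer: $- \frac{7959276}{12859} \approx -618.97$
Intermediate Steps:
$E = 231$ ($E = -8 + 239 = 231$)
$L = - \frac{156}{77}$ ($L = \frac{213 - 109}{\frac{15}{9} - 53} = \frac{104}{15 \cdot \frac{1}{9} - 53} = \frac{104}{\frac{5}{3} - 53} = \frac{104}{- \frac{154}{3}} = 104 \left(- \frac{3}{154}\right) = - \frac{156}{77} \approx -2.026$)
$\left(230 + \left(\frac{248}{-167} + \frac{E}{3}\right)\right) L = \left(230 + \left(\frac{248}{-167} + \frac{231}{3}\right)\right) \left(- \frac{156}{77}\right) = \left(230 + \left(248 \left(- \frac{1}{167}\right) + 231 \cdot \frac{1}{3}\right)\right) \left(- \frac{156}{77}\right) = \left(230 + \left(- \frac{248}{167} + 77\right)\right) \left(- \frac{156}{77}\right) = \left(230 + \frac{12611}{167}\right) \left(- \frac{156}{77}\right) = \frac{51021}{167} \left(- \frac{156}{77}\right) = - \frac{7959276}{12859}$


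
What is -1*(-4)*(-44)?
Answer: -176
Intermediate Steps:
-1*(-4)*(-44) = 4*(-44) = -176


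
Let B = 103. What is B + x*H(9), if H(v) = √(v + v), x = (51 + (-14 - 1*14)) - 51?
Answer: 103 - 84*√2 ≈ -15.794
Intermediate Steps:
x = -28 (x = (51 + (-14 - 14)) - 51 = (51 - 28) - 51 = 23 - 51 = -28)
H(v) = √2*√v (H(v) = √(2*v) = √2*√v)
B + x*H(9) = 103 - 28*√2*√9 = 103 - 28*√2*3 = 103 - 84*√2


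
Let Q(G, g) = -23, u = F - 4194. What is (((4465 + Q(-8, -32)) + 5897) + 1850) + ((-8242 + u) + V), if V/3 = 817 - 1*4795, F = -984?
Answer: -13165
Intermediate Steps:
u = -5178 (u = -984 - 4194 = -5178)
V = -11934 (V = 3*(817 - 1*4795) = 3*(817 - 4795) = 3*(-3978) = -11934)
(((4465 + Q(-8, -32)) + 5897) + 1850) + ((-8242 + u) + V) = (((4465 - 23) + 5897) + 1850) + ((-8242 - 5178) - 11934) = ((4442 + 5897) + 1850) + (-13420 - 11934) = (10339 + 1850) - 25354 = 12189 - 25354 = -13165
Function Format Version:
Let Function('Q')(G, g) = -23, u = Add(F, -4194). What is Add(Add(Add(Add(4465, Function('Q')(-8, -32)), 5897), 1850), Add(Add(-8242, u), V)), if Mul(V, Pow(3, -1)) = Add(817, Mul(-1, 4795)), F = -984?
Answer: -13165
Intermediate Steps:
u = -5178 (u = Add(-984, -4194) = -5178)
V = -11934 (V = Mul(3, Add(817, Mul(-1, 4795))) = Mul(3, Add(817, -4795)) = Mul(3, -3978) = -11934)
Add(Add(Add(Add(4465, Function('Q')(-8, -32)), 5897), 1850), Add(Add(-8242, u), V)) = Add(Add(Add(Add(4465, -23), 5897), 1850), Add(Add(-8242, -5178), -11934)) = Add(Add(Add(4442, 5897), 1850), Add(-13420, -11934)) = Add(Add(10339, 1850), -25354) = Add(12189, -25354) = -13165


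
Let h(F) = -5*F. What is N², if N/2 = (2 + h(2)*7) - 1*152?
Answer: 193600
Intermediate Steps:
N = -440 (N = 2*((2 - 5*2*7) - 1*152) = 2*((2 - 10*7) - 152) = 2*((2 - 70) - 152) = 2*(-68 - 152) = 2*(-220) = -440)
N² = (-440)² = 193600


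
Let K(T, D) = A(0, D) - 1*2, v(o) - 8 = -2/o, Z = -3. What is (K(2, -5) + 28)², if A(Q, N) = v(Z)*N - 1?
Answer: 3025/9 ≈ 336.11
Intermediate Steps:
v(o) = 8 - 2/o
A(Q, N) = -1 + 26*N/3 (A(Q, N) = (8 - 2/(-3))*N - 1 = (8 - 2*(-⅓))*N - 1 = (8 + ⅔)*N - 1 = 26*N/3 - 1 = -1 + 26*N/3)
K(T, D) = -3 + 26*D/3 (K(T, D) = (-1 + 26*D/3) - 1*2 = (-1 + 26*D/3) - 2 = -3 + 26*D/3)
(K(2, -5) + 28)² = ((-3 + (26/3)*(-5)) + 28)² = ((-3 - 130/3) + 28)² = (-139/3 + 28)² = (-55/3)² = 3025/9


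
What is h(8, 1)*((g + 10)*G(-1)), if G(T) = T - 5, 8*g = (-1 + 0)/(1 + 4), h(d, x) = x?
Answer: -1197/20 ≈ -59.850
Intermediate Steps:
g = -1/40 (g = ((-1 + 0)/(1 + 4))/8 = (-1/5)/8 = (-1*1/5)/8 = (1/8)*(-1/5) = -1/40 ≈ -0.025000)
G(T) = -5 + T
h(8, 1)*((g + 10)*G(-1)) = 1*((-1/40 + 10)*(-5 - 1)) = 1*((399/40)*(-6)) = 1*(-1197/20) = -1197/20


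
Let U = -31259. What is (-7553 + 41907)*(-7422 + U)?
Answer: -1328847074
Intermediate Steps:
(-7553 + 41907)*(-7422 + U) = (-7553 + 41907)*(-7422 - 31259) = 34354*(-38681) = -1328847074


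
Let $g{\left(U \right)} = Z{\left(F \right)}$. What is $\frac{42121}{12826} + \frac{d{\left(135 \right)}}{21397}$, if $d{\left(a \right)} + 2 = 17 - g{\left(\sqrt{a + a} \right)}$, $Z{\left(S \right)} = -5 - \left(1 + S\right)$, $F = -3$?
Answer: $\frac{901493905}{274437922} \approx 3.2849$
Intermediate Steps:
$Z{\left(S \right)} = -6 - S$
$g{\left(U \right)} = -3$ ($g{\left(U \right)} = -6 - -3 = -6 + 3 = -3$)
$d{\left(a \right)} = 18$ ($d{\left(a \right)} = -2 + \left(17 - -3\right) = -2 + \left(17 + 3\right) = -2 + 20 = 18$)
$\frac{42121}{12826} + \frac{d{\left(135 \right)}}{21397} = \frac{42121}{12826} + \frac{18}{21397} = \frac{901493905}{274437922}$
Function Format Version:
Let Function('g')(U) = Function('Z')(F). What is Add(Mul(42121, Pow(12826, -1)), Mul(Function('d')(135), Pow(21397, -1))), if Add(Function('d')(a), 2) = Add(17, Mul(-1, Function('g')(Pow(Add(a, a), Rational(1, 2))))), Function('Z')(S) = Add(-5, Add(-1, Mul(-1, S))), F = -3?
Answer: Rational(901493905, 274437922) ≈ 3.2849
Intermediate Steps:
Function('Z')(S) = Add(-6, Mul(-1, S))
Function('g')(U) = -3 (Function('g')(U) = Add(-6, Mul(-1, -3)) = Add(-6, 3) = -3)
Function('d')(a) = 18 (Function('d')(a) = Add(-2, Add(17, Mul(-1, -3))) = Add(-2, Add(17, 3)) = Add(-2, 20) = 18)
Add(Mul(42121, Pow(12826, -1)), Mul(Function('d')(135), Pow(21397, -1))) = Add(Mul(42121, Pow(12826, -1)), Mul(18, Pow(21397, -1))) = Add(Mul(42121, Rational(1, 12826)), Mul(18, Rational(1, 21397))) = Add(Rational(42121, 12826), Rational(18, 21397)) = Rational(901493905, 274437922)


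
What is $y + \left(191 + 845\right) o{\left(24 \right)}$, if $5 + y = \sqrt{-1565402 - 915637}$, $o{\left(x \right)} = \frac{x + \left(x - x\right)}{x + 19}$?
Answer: $\frac{24649}{43} + 3 i \sqrt{275671} \approx 573.23 + 1575.1 i$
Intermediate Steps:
$o{\left(x \right)} = \frac{x}{19 + x}$ ($o{\left(x \right)} = \frac{x + 0}{19 + x} = \frac{x}{19 + x}$)
$y = -5 + 3 i \sqrt{275671}$ ($y = -5 + \sqrt{-1565402 - 915637} = -5 + \sqrt{-2481039} = -5 + 3 i \sqrt{275671} \approx -5.0 + 1575.1 i$)
$y + \left(191 + 845\right) o{\left(24 \right)} = \left(-5 + 3 i \sqrt{275671}\right) + \left(191 + 845\right) \frac{24}{19 + 24} = \left(-5 + 3 i \sqrt{275671}\right) + 1036 \cdot \frac{24}{43} = \left(-5 + 3 i \sqrt{275671}\right) + \frac{24864}{43} = \frac{24649}{43} + 3 i \sqrt{275671}$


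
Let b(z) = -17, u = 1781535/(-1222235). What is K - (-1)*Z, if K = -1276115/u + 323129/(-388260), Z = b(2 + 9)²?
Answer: 122750408979871/140161860 ≈ 8.7578e+5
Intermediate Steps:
u = -1083/743 (u = 1781535*(-1/1222235) = -1083/743 ≈ -1.4576)
Z = 289 (Z = (-17)² = 289)
K = 122709902202331/140161860 (K = -1276115/(-1083/743) + 323129/(-388260) = -1276115*(-743/1083) + 323129*(-1/388260) = 948153445/1083 - 323129/388260 = 122709902202331/140161860 ≈ 8.7549e+5)
K - (-1)*Z = 122709902202331/140161860 - (-1)*289 = 122709902202331/140161860 - 1*(-289) = 122709902202331/140161860 + 289 = 122750408979871/140161860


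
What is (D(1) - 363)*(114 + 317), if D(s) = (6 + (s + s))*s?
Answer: -153005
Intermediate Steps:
D(s) = s*(6 + 2*s) (D(s) = (6 + 2*s)*s = s*(6 + 2*s))
(D(1) - 363)*(114 + 317) = (2*1*(3 + 1) - 363)*(114 + 317) = (2*1*4 - 363)*431 = (8 - 363)*431 = -355*431 = -153005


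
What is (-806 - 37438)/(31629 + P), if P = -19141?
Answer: -9561/3122 ≈ -3.0625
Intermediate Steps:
(-806 - 37438)/(31629 + P) = (-806 - 37438)/(31629 - 19141) = -38244/12488 = -38244*1/12488 = -9561/3122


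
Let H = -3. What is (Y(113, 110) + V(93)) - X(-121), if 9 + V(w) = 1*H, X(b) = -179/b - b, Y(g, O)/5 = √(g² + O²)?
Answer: -16272/121 + 5*√24869 ≈ 654.02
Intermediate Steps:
Y(g, O) = 5*√(O² + g²) (Y(g, O) = 5*√(g² + O²) = 5*√(O² + g²))
X(b) = -b - 179/b
V(w) = -12 (V(w) = -9 + 1*(-3) = -9 - 3 = -12)
(Y(113, 110) + V(93)) - X(-121) = (5*√(110² + 113²) - 12) - (-1*(-121) - 179/(-121)) = (5*√(12100 + 12769) - 12) - (121 - 179*(-1/121)) = (5*√24869 - 12) - (121 + 179/121) = (-12 + 5*√24869) - 1*14820/121 = (-12 + 5*√24869) - 14820/121 = -16272/121 + 5*√24869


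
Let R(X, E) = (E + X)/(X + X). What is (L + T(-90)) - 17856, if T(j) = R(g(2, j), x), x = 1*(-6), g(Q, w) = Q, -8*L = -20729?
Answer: -122127/8 ≈ -15266.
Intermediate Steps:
L = 20729/8 (L = -⅛*(-20729) = 20729/8 ≈ 2591.1)
x = -6
R(X, E) = (E + X)/(2*X) (R(X, E) = (E + X)/((2*X)) = (E + X)*(1/(2*X)) = (E + X)/(2*X))
T(j) = -1 (T(j) = (½)*(-6 + 2)/2 = (½)*(½)*(-4) = -1)
(L + T(-90)) - 17856 = (20729/8 - 1) - 17856 = 20721/8 - 17856 = -122127/8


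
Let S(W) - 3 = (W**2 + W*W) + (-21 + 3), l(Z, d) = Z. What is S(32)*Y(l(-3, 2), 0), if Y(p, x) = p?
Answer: -6099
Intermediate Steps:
S(W) = -15 + 2*W**2 (S(W) = 3 + ((W**2 + W*W) + (-21 + 3)) = 3 + ((W**2 + W**2) - 18) = 3 + (2*W**2 - 18) = 3 + (-18 + 2*W**2) = -15 + 2*W**2)
S(32)*Y(l(-3, 2), 0) = (-15 + 2*32**2)*(-3) = (-15 + 2*1024)*(-3) = (-15 + 2048)*(-3) = 2033*(-3) = -6099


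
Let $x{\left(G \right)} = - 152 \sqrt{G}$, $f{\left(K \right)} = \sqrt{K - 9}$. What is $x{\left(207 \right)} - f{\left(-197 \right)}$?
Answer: $- 456 \sqrt{23} - i \sqrt{206} \approx -2186.9 - 14.353 i$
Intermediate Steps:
$f{\left(K \right)} = \sqrt{-9 + K}$
$x{\left(207 \right)} - f{\left(-197 \right)} = - 152 \sqrt{207} - \sqrt{-9 - 197} = - 152 \cdot 3 \sqrt{23} - \sqrt{-206} = - 456 \sqrt{23} - i \sqrt{206}$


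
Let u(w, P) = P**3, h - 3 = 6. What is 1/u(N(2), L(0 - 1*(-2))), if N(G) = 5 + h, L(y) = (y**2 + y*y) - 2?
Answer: 1/216 ≈ 0.0046296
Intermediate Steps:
h = 9 (h = 3 + 6 = 9)
L(y) = -2 + 2*y**2 (L(y) = (y**2 + y**2) - 2 = 2*y**2 - 2 = -2 + 2*y**2)
N(G) = 14 (N(G) = 5 + 9 = 14)
1/u(N(2), L(0 - 1*(-2))) = 1/((-2 + 2*(0 - 1*(-2))**2)**3) = 1/((-2 + 2*(0 + 2)**2)**3) = 1/((-2 + 2*2**2)**3) = 1/((-2 + 2*4)**3) = 1/((-2 + 8)**3) = 1/(6**3) = 1/216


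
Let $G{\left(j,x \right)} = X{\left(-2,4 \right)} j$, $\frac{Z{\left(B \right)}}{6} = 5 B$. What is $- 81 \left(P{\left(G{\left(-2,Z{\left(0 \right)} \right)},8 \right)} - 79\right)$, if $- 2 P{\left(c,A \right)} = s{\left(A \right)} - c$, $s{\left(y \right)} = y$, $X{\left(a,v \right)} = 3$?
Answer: $6966$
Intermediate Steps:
$Z{\left(B \right)} = 30 B$ ($Z{\left(B \right)} = 6 \cdot 5 B = 30 B$)
$G{\left(j,x \right)} = 3 j$
$P{\left(c,A \right)} = \frac{c}{2} - \frac{A}{2}$ ($P{\left(c,A \right)} = - \frac{A - c}{2} = \frac{c}{2} - \frac{A}{2}$)
$- 81 \left(P{\left(G{\left(-2,Z{\left(0 \right)} \right)},8 \right)} - 79\right) = - 81 \left(\left(\frac{3 \left(-2\right)}{2} - 4\right) - 79\right) = - 81 \left(\left(\frac{1}{2} \left(-6\right) - 4\right) - 79\right) = - 81 \left(\left(-3 - 4\right) - 79\right) = - 81 \left(-7 - 79\right) = \left(-81\right) \left(-86\right) = 6966$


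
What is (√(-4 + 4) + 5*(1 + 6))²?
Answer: 1225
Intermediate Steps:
(√(-4 + 4) + 5*(1 + 6))² = (√0 + 5*7)² = (0 + 35)² = 35² = 1225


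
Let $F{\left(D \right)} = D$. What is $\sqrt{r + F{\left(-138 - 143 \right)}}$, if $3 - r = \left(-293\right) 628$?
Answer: $3 \sqrt{20414} \approx 428.63$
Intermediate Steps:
$r = 184007$ ($r = 3 - \left(-293\right) 628 = 3 - -184004 = 3 + 184004 = 184007$)
$\sqrt{r + F{\left(-138 - 143 \right)}} = \sqrt{184007 - 281} = \sqrt{183726} = 3 \sqrt{20414}$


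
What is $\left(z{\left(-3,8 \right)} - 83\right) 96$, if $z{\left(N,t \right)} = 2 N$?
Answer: $-8544$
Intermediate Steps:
$\left(z{\left(-3,8 \right)} - 83\right) 96 = \left(2 \left(-3\right) - 83\right) 96 = \left(-6 - 83\right) 96 = \left(-89\right) 96 = -8544$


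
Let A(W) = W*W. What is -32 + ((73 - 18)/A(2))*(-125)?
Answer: -7003/4 ≈ -1750.8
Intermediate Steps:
A(W) = W**2
-32 + ((73 - 18)/A(2))*(-125) = -32 + ((73 - 18)/(2**2))*(-125) = -32 + (55/4)*(-125) = -32 - 6875/4 = -7003/4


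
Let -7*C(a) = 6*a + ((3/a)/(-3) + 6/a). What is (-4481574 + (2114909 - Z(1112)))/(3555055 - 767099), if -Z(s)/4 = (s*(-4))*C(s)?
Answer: 102141649/19515692 ≈ 5.2338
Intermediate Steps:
C(a) = -6*a/7 - 5/(7*a) (C(a) = -(6*a + ((3/a)/(-3) + 6/a))/7 = -(6*a + ((3/a)*(-⅓) + 6/a))/7 = -(6*a + (-1/a + 6/a))/7 = -(6*a + 5/a)/7 = -(5/a + 6*a)/7 = -6*a/7 - 5/(7*a))
Z(s) = -80/7 - 96*s²/7 (Z(s) = -4*s*(-4)*(-5 - 6*s²)/(7*s) = -4*(-4*s)*(-5 - 6*s²)/(7*s) = -4*(20/7 + 24*s²/7) = -80/7 - 96*s²/7)
(-4481574 + (2114909 - Z(1112)))/(3555055 - 767099) = (-4481574 + (2114909 - (-80/7 - 96/7*1112²)))/(3555055 - 767099) = (-4481574 + (2114909 - (-80/7 - 96/7*1236544)))/2787956 = (-4481574 + (2114909 - (-80/7 - 118708224/7)))*(1/2787956) = (-4481574 + (2114909 - 1*(-118708304/7)))*(1/2787956) = (-4481574 + (2114909 + 118708304/7))*(1/2787956) = (-4481574 + 133512667/7)*(1/2787956) = (102141649/7)*(1/2787956) = 102141649/19515692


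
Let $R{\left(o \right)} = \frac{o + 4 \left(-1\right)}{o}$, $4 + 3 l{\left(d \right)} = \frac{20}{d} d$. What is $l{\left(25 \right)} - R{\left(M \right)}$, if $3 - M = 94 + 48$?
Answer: $\frac{1795}{417} \approx 4.3046$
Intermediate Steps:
$M = -139$ ($M = 3 - \left(94 + 48\right) = 3 - 142 = -139$)
$l{\left(d \right)} = \frac{16}{3}$ ($l{\left(d \right)} = - \frac{4}{3} + \frac{\frac{20}{d} d}{3} = - \frac{4}{3} + \frac{1}{3} \cdot 20 = - \frac{4}{3} + \frac{20}{3} = \frac{16}{3}$)
$R{\left(o \right)} = \frac{-4 + o}{o}$ ($R{\left(o \right)} = \frac{o - 4}{o} = \frac{-4 + o}{o}$)
$l{\left(25 \right)} - R{\left(M \right)} = \frac{16}{3} - \frac{-4 - 139}{-139} = \frac{16}{3} - \left(- \frac{1}{139}\right) \left(-143\right) = \frac{16}{3} - \frac{143}{139} = \frac{1795}{417}$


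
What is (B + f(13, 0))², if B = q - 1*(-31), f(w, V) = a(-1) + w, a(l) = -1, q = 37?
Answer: 6400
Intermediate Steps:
f(w, V) = -1 + w
B = 68 (B = 37 - 1*(-31) = 37 + 31 = 68)
(B + f(13, 0))² = (68 + (-1 + 13))² = (68 + 12)² = 80² = 6400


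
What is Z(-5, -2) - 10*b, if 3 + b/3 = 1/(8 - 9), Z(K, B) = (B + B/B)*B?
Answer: 122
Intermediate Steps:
Z(K, B) = B*(1 + B) (Z(K, B) = (B + 1)*B = (1 + B)*B = B*(1 + B))
b = -12 (b = -9 + 3/(8 - 9) = -9 + 3/(-1) = -9 + 3*(-1) = -9 - 3 = -12)
Z(-5, -2) - 10*b = -2*(1 - 2) - 10*(-12) = -2*(-1) + 120 = 2 + 120 = 122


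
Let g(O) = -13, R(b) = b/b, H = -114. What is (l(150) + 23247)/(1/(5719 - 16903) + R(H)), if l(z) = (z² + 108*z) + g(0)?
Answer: 692669856/11183 ≈ 61940.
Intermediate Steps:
R(b) = 1
l(z) = -13 + z² + 108*z (l(z) = (z² + 108*z) - 13 = -13 + z² + 108*z)
(l(150) + 23247)/(1/(5719 - 16903) + R(H)) = ((-13 + 150² + 108*150) + 23247)/(1/(5719 - 16903) + 1) = ((-13 + 22500 + 16200) + 23247)/(1/(-11184) + 1) = (38687 + 23247)/(-1/11184 + 1) = 61934/(11183/11184) = 61934*(11184/11183) = 692669856/11183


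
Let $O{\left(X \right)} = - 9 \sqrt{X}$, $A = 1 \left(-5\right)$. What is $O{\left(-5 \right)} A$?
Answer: $45 i \sqrt{5} \approx 100.62 i$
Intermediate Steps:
$A = -5$
$O{\left(-5 \right)} A = - 9 \sqrt{-5} \left(-5\right) = - 9 i \sqrt{5} \left(-5\right) = 45 i \sqrt{5}$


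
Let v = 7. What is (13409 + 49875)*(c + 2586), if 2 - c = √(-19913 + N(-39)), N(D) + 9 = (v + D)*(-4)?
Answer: 163778992 - 63284*I*√19794 ≈ 1.6378e+8 - 8.9035e+6*I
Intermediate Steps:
N(D) = -37 - 4*D (N(D) = -9 + (7 + D)*(-4) = -9 + (-28 - 4*D) = -37 - 4*D)
c = 2 - I*√19794 (c = 2 - √(-19913 + (-37 - 4*(-39))) = 2 - √(-19913 + (-37 + 156)) = 2 - √(-19913 + 119) = 2 - √(-19794) = 2 - I*√19794 ≈ 2.0 - 140.69*I)
(13409 + 49875)*(c + 2586) = (13409 + 49875)*((2 - I*√19794) + 2586) = 63284*(2588 - I*√19794) = 163778992 - 63284*I*√19794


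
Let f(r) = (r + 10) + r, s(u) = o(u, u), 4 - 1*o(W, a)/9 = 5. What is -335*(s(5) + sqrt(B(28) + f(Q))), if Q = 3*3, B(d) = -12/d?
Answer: 3015 - 335*sqrt(1351)/7 ≈ 1256.0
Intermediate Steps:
o(W, a) = -9 (o(W, a) = 36 - 9*5 = 36 - 45 = -9)
s(u) = -9
Q = 9
f(r) = 10 + 2*r (f(r) = (10 + r) + r = 10 + 2*r)
-335*(s(5) + sqrt(B(28) + f(Q))) = -335*(-9 + sqrt(-12/28 + (10 + 2*9))) = -335*(-9 + sqrt(-12*1/28 + (10 + 18))) = -335*(-9 + sqrt(-3/7 + 28)) = -335*(-9 + sqrt(193/7)) = -335*(-9 + sqrt(1351)/7) = 3015 - 335*sqrt(1351)/7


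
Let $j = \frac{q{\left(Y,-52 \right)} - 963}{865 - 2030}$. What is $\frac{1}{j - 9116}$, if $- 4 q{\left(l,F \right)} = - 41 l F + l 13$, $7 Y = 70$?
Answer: $- \frac{2330}{21227629} \approx -0.00010976$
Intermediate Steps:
$Y = 10$ ($Y = \frac{1}{7} \cdot 70 = 10$)
$q{\left(l,F \right)} = - \frac{13 l}{4} + \frac{41 F l}{4}$ ($q{\left(l,F \right)} = - \frac{- 41 l F + l 13}{4} = - \frac{- 41 F l + 13 l}{4} = - \frac{13 l - 41 F l}{4} = - \frac{13 l}{4} + \frac{41 F l}{4}$)
$j = \frac{12651}{2330}$ ($j = \frac{\frac{1}{4} \cdot 10 \left(-13 + 41 \left(-52\right)\right) - 963}{865 - 2030} = \frac{\frac{1}{4} \cdot 10 \left(-13 - 2132\right) - 963}{-1165} = \left(\frac{1}{4} \cdot 10 \left(-2145\right) - 963\right) \left(- \frac{1}{1165}\right) = \left(- \frac{10725}{2} - 963\right) \left(- \frac{1}{1165}\right) = \left(- \frac{12651}{2}\right) \left(- \frac{1}{1165}\right) = \frac{12651}{2330} \approx 5.4296$)
$\frac{1}{j - 9116} = \frac{1}{\frac{12651}{2330} - 9116} = \frac{1}{- \frac{21227629}{2330}} = - \frac{2330}{21227629}$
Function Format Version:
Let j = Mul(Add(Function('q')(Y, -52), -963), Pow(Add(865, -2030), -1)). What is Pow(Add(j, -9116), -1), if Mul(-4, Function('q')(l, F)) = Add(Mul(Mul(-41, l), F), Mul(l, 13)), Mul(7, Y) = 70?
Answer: Rational(-2330, 21227629) ≈ -0.00010976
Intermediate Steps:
Y = 10 (Y = Mul(Rational(1, 7), 70) = 10)
Function('q')(l, F) = Add(Mul(Rational(-13, 4), l), Mul(Rational(41, 4), F, l)) (Function('q')(l, F) = Mul(Rational(-1, 4), Add(Mul(Mul(-41, l), F), Mul(l, 13))) = Mul(Rational(-1, 4), Add(Mul(-41, F, l), Mul(13, l))) = Mul(Rational(-1, 4), Add(Mul(13, l), Mul(-41, F, l))) = Add(Mul(Rational(-13, 4), l), Mul(Rational(41, 4), F, l)))
j = Rational(12651, 2330) (j = Mul(Add(Mul(Rational(1, 4), 10, Add(-13, Mul(41, -52))), -963), Pow(Add(865, -2030), -1)) = Mul(Add(Mul(Rational(1, 4), 10, Add(-13, -2132)), -963), Pow(-1165, -1)) = Mul(Add(Mul(Rational(1, 4), 10, -2145), -963), Rational(-1, 1165)) = Mul(Add(Rational(-10725, 2), -963), Rational(-1, 1165)) = Mul(Rational(-12651, 2), Rational(-1, 1165)) = Rational(12651, 2330) ≈ 5.4296)
Pow(Add(j, -9116), -1) = Pow(Add(Rational(12651, 2330), -9116), -1) = Pow(Rational(-21227629, 2330), -1) = Rational(-2330, 21227629)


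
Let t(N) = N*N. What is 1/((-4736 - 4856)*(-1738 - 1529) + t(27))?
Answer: 1/31337793 ≈ 3.1910e-8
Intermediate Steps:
t(N) = N**2
1/((-4736 - 4856)*(-1738 - 1529) + t(27)) = 1/((-4736 - 4856)*(-1738 - 1529) + 27**2) = 1/(-9592*(-3267) + 729) = 1/(31337064 + 729) = 1/31337793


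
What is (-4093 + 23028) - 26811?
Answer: -7876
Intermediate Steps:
(-4093 + 23028) - 26811 = 18935 - 26811 = -7876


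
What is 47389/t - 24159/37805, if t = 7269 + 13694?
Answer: 1285096028/792506215 ≈ 1.6216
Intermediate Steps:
t = 20963
47389/t - 24159/37805 = 47389/20963 - 24159/37805 = 1285096028/792506215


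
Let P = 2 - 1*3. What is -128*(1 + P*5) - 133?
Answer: 379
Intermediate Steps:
P = -1 (P = 2 - 3 = -1)
-128*(1 + P*5) - 133 = -128*(1 - 1*5) - 133 = -128*(1 - 5) - 133 = -128*(-4) - 133 = 512 - 133 = 379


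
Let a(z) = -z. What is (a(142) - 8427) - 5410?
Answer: -13979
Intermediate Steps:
(a(142) - 8427) - 5410 = (-1*142 - 8427) - 5410 = (-142 - 8427) - 5410 = -8569 - 5410 = -13979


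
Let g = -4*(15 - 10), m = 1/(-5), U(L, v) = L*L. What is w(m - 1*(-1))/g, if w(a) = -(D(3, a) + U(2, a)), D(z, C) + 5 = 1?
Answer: 0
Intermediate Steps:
U(L, v) = L²
D(z, C) = -4 (D(z, C) = -5 + 1 = -4)
m = -⅕ ≈ -0.20000
w(a) = 0 (w(a) = -(-4 + 2²) = -(-4 + 4) = -1*0 = 0)
g = -20 (g = -4*5 = -20)
w(m - 1*(-1))/g = 0/(-20) = 0*(-1/20) = 0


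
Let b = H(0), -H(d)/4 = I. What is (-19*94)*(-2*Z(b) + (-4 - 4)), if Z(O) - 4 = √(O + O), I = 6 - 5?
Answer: 28576 + 7144*I*√2 ≈ 28576.0 + 10103.0*I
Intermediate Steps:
I = 1
H(d) = -4 (H(d) = -4*1 = -4)
b = -4
Z(O) = 4 + √2*√O (Z(O) = 4 + √(O + O) = 4 + √(2*O) = 4 + √2*√O)
(-19*94)*(-2*Z(b) + (-4 - 4)) = (-19*94)*(-2*(4 + √2*√(-4)) + (-4 - 4)) = -1786*(-2*(4 + √2*(2*I)) - 8) = -1786*(-2*(4 + 2*I*√2) - 8) = -1786*((-8 - 4*I*√2) - 8) = -1786*(-16 - 4*I*√2) = 28576 + 7144*I*√2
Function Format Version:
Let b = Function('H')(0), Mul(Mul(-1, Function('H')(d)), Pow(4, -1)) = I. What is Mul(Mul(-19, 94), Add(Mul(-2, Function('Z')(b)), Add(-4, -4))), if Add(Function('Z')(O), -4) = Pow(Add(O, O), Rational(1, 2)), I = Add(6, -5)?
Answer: Add(28576, Mul(7144, I, Pow(2, Rational(1, 2)))) ≈ Add(28576., Mul(10103., I))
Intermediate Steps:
I = 1
Function('H')(d) = -4 (Function('H')(d) = Mul(-4, 1) = -4)
b = -4
Function('Z')(O) = Add(4, Mul(Pow(2, Rational(1, 2)), Pow(O, Rational(1, 2)))) (Function('Z')(O) = Add(4, Pow(Add(O, O), Rational(1, 2))) = Add(4, Pow(Mul(2, O), Rational(1, 2))) = Add(4, Mul(Pow(2, Rational(1, 2)), Pow(O, Rational(1, 2)))))
Mul(Mul(-19, 94), Add(Mul(-2, Function('Z')(b)), Add(-4, -4))) = Mul(Mul(-19, 94), Add(Mul(-2, Add(4, Mul(Pow(2, Rational(1, 2)), Pow(-4, Rational(1, 2))))), Add(-4, -4))) = Mul(-1786, Add(Mul(-2, Add(4, Mul(Pow(2, Rational(1, 2)), Mul(2, I)))), -8)) = Mul(-1786, Add(Mul(-2, Add(4, Mul(2, I, Pow(2, Rational(1, 2))))), -8)) = Mul(-1786, Add(Add(-8, Mul(-4, I, Pow(2, Rational(1, 2)))), -8)) = Mul(-1786, Add(-16, Mul(-4, I, Pow(2, Rational(1, 2))))) = Add(28576, Mul(7144, I, Pow(2, Rational(1, 2))))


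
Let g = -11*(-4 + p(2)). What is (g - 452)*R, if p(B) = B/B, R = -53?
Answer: 22207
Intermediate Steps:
p(B) = 1
g = 33 (g = -11*(-4 + 1) = -11*(-3) = 33)
(g - 452)*R = (33 - 452)*(-53) = -419*(-53) = 22207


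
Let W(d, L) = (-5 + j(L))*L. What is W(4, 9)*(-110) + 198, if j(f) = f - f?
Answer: 5148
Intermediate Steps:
j(f) = 0
W(d, L) = -5*L (W(d, L) = (-5 + 0)*L = -5*L)
W(4, 9)*(-110) + 198 = -5*9*(-110) + 198 = -45*(-110) + 198 = 4950 + 198 = 5148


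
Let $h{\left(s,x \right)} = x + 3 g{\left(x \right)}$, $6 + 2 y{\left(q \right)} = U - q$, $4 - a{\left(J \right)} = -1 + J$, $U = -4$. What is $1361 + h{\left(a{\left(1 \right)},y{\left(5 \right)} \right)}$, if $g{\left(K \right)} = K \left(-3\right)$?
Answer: $1421$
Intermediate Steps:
$a{\left(J \right)} = 5 - J$ ($a{\left(J \right)} = 4 - \left(-1 + J\right) = 5 - J$)
$g{\left(K \right)} = - 3 K$
$y{\left(q \right)} = -5 - \frac{q}{2}$ ($y{\left(q \right)} = -3 + \frac{-4 - q}{2} = -3 - \left(2 + \frac{q}{2}\right) = -5 - \frac{q}{2}$)
$h{\left(s,x \right)} = - 8 x$ ($h{\left(s,x \right)} = x + 3 \left(- 3 x\right) = x - 9 x = - 8 x$)
$1361 + h{\left(a{\left(1 \right)},y{\left(5 \right)} \right)} = 1361 - 8 \left(-5 - \frac{5}{2}\right) = 1361 - -60 = 1361 + 60 = 1421$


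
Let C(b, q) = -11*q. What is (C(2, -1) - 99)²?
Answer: 7744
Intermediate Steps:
(C(2, -1) - 99)² = (-11*(-1) - 99)² = (11 - 99)² = (-88)² = 7744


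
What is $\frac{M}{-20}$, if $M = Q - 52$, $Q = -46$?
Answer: $\frac{49}{10} \approx 4.9$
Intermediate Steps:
$M = -98$ ($M = -46 - 52 = -98$)
$\frac{M}{-20} = - \frac{98}{-20} = \left(-98\right) \left(- \frac{1}{20}\right) = \frac{49}{10}$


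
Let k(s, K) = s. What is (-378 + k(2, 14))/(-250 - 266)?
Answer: 94/129 ≈ 0.72868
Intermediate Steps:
(-378 + k(2, 14))/(-250 - 266) = (-378 + 2)/(-250 - 266) = -376/(-516) = -376*(-1/516) = 94/129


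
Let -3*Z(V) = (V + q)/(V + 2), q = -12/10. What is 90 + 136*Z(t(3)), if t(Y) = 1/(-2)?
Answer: 6362/45 ≈ 141.38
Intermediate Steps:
q = -6/5 (q = -12*⅒ = -6/5 ≈ -1.2000)
t(Y) = -½
Z(V) = -(-6/5 + V)/(3*(2 + V)) (Z(V) = -(V - 6/5)/(3*(V + 2)) = -(-6/5 + V)/(3*(2 + V)))
90 + 136*Z(t(3)) = 90 + 136*((6 - 5*(-½))/(15*(2 - ½))) = 90 + 136*((6 + 5/2)/(15*(3/2))) = 90 + 136*((1/15)*(⅔)*(17/2)) = 90 + 136*(17/45) = 90 + 2312/45 = 6362/45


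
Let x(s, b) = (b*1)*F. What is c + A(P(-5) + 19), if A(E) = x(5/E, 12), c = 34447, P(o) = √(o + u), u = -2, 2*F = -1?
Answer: 34441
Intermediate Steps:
F = -½ (F = (½)*(-1) = -½ ≈ -0.50000)
P(o) = √(-2 + o) (P(o) = √(o - 2) = √(-2 + o))
x(s, b) = -b/2 (x(s, b) = (b*1)*(-½) = b*(-½) = -b/2)
A(E) = -6 (A(E) = -½*12 = -6)
c + A(P(-5) + 19) = 34447 - 6 = 34441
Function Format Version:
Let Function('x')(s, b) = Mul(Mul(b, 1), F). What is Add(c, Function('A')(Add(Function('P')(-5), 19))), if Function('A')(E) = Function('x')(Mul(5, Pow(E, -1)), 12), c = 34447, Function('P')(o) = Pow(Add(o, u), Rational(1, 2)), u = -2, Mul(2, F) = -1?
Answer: 34441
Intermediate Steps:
F = Rational(-1, 2) (F = Mul(Rational(1, 2), -1) = Rational(-1, 2) ≈ -0.50000)
Function('P')(o) = Pow(Add(-2, o), Rational(1, 2)) (Function('P')(o) = Pow(Add(o, -2), Rational(1, 2)) = Pow(Add(-2, o), Rational(1, 2)))
Function('x')(s, b) = Mul(Rational(-1, 2), b) (Function('x')(s, b) = Mul(Mul(b, 1), Rational(-1, 2)) = Mul(b, Rational(-1, 2)) = Mul(Rational(-1, 2), b))
Function('A')(E) = -6 (Function('A')(E) = Mul(Rational(-1, 2), 12) = -6)
Add(c, Function('A')(Add(Function('P')(-5), 19))) = Add(34447, -6) = 34441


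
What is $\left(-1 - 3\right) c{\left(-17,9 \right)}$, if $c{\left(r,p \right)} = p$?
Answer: $-36$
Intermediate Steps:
$\left(-1 - 3\right) c{\left(-17,9 \right)} = \left(-1 - 3\right) 9 = \left(-4\right) 9 = -36$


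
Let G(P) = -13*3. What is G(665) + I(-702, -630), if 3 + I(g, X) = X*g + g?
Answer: 441516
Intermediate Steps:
I(g, X) = -3 + g + X*g (I(g, X) = -3 + (X*g + g) = -3 + (g + X*g) = -3 + g + X*g)
G(P) = -39
G(665) + I(-702, -630) = -39 + (-3 - 702 - 630*(-702)) = -39 + (-3 - 702 + 442260) = -39 + 441555 = 441516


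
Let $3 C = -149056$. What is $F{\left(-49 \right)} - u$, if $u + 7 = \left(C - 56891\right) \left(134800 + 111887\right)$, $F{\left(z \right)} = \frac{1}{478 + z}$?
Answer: $\frac{11278837261693}{429} \approx 2.6291 \cdot 10^{10}$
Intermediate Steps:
$C = - \frac{149056}{3}$ ($C = \frac{1}{3} \left(-149056\right) = - \frac{149056}{3} \approx -49685.0$)
$u = -26290995948$ ($u = -7 + \left(- \frac{149056}{3} - 56891\right) \left(134800 + 111887\right) = -7 - 26290995941 = -26290995948$)
$F{\left(-49 \right)} - u = \frac{1}{478 - 49} - -26290995948 = \frac{1}{429} + 26290995948 = \frac{11278837261693}{429}$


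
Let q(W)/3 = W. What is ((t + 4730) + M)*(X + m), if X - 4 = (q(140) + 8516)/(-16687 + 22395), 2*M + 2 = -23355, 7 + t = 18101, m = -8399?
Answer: -266988914421/2854 ≈ -9.3549e+7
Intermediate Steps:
t = 18094 (t = -7 + 18101 = 18094)
q(W) = 3*W
M = -23357/2 (M = -1 + (1/2)*(-23355) = -1 - 23355/2 = -23357/2 ≈ -11679.)
X = 7942/1427 (X = 4 + (3*140 + 8516)/(-16687 + 22395) = 4 + (420 + 8516)/5708 = 4 + 8936*(1/5708) = 4 + 2234/1427 = 7942/1427 ≈ 5.5655)
((t + 4730) + M)*(X + m) = ((18094 + 4730) - 23357/2)*(7942/1427 - 8399) = (22824 - 23357/2)*(-11977431/1427) = (22291/2)*(-11977431/1427) = -266988914421/2854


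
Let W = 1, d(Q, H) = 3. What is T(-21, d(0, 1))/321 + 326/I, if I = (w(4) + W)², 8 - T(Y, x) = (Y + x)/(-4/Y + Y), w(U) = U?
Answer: 45808252/3506925 ≈ 13.062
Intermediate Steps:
T(Y, x) = 8 - (Y + x)/(Y - 4/Y) (T(Y, x) = 8 - (Y + x)/(-4/Y + Y) = 8 - (Y + x)/(Y - 4/Y))
I = 25 (I = (4 + 1)² = 5² = 25)
T(-21, d(0, 1))/321 + 326/I = ((-32 + 7*(-21)² - 1*(-21)*3)/(-4 + (-21)²))/321 + 326/25 = ((-32 + 7*441 + 63)/(-4 + 441))*(1/321) + 326*(1/25) = ((-32 + 3087 + 63)/437)*(1/321) + 326/25 = ((1/437)*3118)*(1/321) + 326/25 = (3118/437)*(1/321) + 326/25 = 3118/140277 + 326/25 = 45808252/3506925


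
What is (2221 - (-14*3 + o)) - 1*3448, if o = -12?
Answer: -1173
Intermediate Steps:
(2221 - (-14*3 + o)) - 1*3448 = (2221 - (-14*3 - 12)) - 1*3448 = (2221 - (-42 - 12)) - 3448 = (2221 - 1*(-54)) - 3448 = (2221 + 54) - 3448 = 2275 - 3448 = -1173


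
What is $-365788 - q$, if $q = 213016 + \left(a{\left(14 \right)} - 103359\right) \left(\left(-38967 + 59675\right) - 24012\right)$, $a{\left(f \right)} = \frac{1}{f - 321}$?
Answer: $- \frac{105017623884}{307} \approx -3.4208 \cdot 10^{8}$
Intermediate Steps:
$a{\left(f \right)} = \frac{1}{-321 + f}$
$q = \frac{104905326968}{307}$ ($q = 213016 + \left(\frac{1}{-321 + 14} - 103359\right) \left(\left(-38967 + 59675\right) - 24012\right) = 213016 + \left(\frac{1}{-307} - 103359\right) \left(20708 - 24012\right) = 213016 + \left(- \frac{1}{307} - 103359\right) \left(-3304\right) = 213016 - - \frac{104839931056}{307} = 213016 + \frac{104839931056}{307} = \frac{104905326968}{307} \approx 3.4171 \cdot 10^{8}$)
$-365788 - q = -365788 - \frac{104905326968}{307} = - \frac{105017623884}{307}$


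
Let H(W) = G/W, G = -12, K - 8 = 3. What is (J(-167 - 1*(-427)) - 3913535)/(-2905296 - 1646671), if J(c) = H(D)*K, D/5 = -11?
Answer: 19567663/22759835 ≈ 0.85975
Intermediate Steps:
K = 11 (K = 8 + 3 = 11)
D = -55 (D = 5*(-11) = -55)
H(W) = -12/W
J(c) = 12/5 (J(c) = -12/(-55)*11 = -12*(-1/55)*11 = (12/55)*11 = 12/5)
(J(-167 - 1*(-427)) - 3913535)/(-2905296 - 1646671) = (12/5 - 3913535)/(-2905296 - 1646671) = -19567663/5/(-4551967) = -19567663/5*(-1/4551967) = 19567663/22759835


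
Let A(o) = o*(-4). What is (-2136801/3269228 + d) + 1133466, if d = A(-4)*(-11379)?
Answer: 3110347920855/3269228 ≈ 9.5140e+5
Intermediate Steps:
A(o) = -4*o
d = -182064 (d = -4*(-4)*(-11379) = 16*(-11379) = -182064)
(-2136801/3269228 + d) + 1133466 = (-2136801/3269228 - 182064) + 1133466 = -595210863393/3269228 + 1133466 = 3110347920855/3269228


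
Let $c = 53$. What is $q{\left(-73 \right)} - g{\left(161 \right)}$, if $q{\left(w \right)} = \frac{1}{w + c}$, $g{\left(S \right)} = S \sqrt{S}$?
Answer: $- \frac{1}{20} - 161 \sqrt{161} \approx -2042.9$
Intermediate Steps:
$g{\left(S \right)} = S^{\frac{3}{2}}$
$q{\left(w \right)} = \frac{1}{53 + w}$ ($q{\left(w \right)} = \frac{1}{w + 53} = \frac{1}{53 + w}$)
$q{\left(-73 \right)} - g{\left(161 \right)} = \frac{1}{53 - 73} - 161^{\frac{3}{2}} = \frac{1}{-20} - 161 \sqrt{161} = - \frac{1}{20} - 161 \sqrt{161}$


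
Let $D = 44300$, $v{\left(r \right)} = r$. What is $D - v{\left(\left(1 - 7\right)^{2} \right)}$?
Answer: $44264$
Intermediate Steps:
$D - v{\left(\left(1 - 7\right)^{2} \right)} = 44300 - \left(1 - 7\right)^{2} = 44300 - \left(-6\right)^{2} = 44300 - 36 = 44264$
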